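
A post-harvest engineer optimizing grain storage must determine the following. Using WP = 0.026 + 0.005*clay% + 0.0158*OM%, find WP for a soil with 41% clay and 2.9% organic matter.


WP = 0.026 + 0.005*41 + 0.0158*2.9
   = 0.026 + 0.2050 + 0.0458
   = 0.2768


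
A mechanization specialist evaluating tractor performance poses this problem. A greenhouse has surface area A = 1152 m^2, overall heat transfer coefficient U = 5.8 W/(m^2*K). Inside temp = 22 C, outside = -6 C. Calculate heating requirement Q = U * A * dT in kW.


dT = 22 - (-6) = 28 K
Q = U * A * dT
  = 5.8 * 1152 * 28
  = 187084.80 W = 187.08 kW


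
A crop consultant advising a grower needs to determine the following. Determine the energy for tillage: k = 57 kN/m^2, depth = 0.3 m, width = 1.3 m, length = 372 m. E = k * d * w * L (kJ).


E = k * d * w * L
  = 57 * 0.3 * 1.3 * 372
  = 8269.56 kJ


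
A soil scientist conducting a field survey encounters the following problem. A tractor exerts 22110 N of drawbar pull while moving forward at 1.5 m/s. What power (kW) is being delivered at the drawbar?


P = F * v / 1000
  = 22110 * 1.5 / 1000
  = 33165 / 1000
  = 33.17 kW


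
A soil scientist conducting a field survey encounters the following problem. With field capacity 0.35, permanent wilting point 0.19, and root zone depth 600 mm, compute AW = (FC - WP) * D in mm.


AW = (FC - WP) * D
   = (0.35 - 0.19) * 600
   = 0.16 * 600
   = 96 mm


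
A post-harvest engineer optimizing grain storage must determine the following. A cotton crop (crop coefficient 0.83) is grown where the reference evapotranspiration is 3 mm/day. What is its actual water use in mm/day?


ETc = Kc * ET0
    = 0.83 * 3
    = 2.49 mm/day


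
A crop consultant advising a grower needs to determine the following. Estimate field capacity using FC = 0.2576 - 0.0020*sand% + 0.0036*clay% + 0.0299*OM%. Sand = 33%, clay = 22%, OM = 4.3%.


FC = 0.2576 - 0.0020*33 + 0.0036*22 + 0.0299*4.3
   = 0.2576 - 0.0660 + 0.0792 + 0.1286
   = 0.3994


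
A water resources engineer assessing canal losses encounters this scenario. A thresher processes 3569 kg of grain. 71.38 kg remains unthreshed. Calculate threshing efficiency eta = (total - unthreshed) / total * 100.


eta = (total - unthreshed) / total * 100
    = (3569 - 71.38) / 3569 * 100
    = 3497.62 / 3569 * 100
    = 98%


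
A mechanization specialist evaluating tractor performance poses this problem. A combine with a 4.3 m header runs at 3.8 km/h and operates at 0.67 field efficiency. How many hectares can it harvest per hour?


C = w * v * eta_f / 10
  = 4.3 * 3.8 * 0.67 / 10
  = 10.95 / 10
  = 1.09 ha/h


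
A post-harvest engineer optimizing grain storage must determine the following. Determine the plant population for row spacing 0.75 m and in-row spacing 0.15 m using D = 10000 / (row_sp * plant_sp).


D = 10000 / (row_sp * plant_sp)
  = 10000 / (0.75 * 0.15)
  = 10000 / 0.1125
  = 88888.89 plants/ha


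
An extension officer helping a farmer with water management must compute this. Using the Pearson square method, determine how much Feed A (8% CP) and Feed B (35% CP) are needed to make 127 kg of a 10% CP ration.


parts_A = CP_b - target = 35 - 10 = 25
parts_B = target - CP_a = 10 - 8 = 2
total_parts = 25 + 2 = 27
Feed A = 127 * 25 / 27 = 117.59 kg
Feed B = 127 * 2 / 27 = 9.41 kg

117.59 kg


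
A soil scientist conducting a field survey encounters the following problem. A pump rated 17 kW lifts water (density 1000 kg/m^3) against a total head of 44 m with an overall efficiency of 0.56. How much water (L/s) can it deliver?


Q = (P * 1000 * eta) / (rho * g * H)
  = (17 * 1000 * 0.56) / (1000 * 9.81 * 44)
  = 9520 / 431640
  = 0.02206 m^3/s = 22.06 L/s


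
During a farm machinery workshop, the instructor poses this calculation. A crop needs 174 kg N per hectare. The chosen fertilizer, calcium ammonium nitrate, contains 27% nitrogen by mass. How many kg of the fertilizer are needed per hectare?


Rate = N_required / (N_content / 100)
     = 174 / (27 / 100)
     = 174 / 0.27
     = 644.44 kg/ha


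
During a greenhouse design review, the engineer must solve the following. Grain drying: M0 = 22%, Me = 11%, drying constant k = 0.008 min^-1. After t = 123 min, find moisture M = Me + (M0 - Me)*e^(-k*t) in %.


M = Me + (M0 - Me) * e^(-k*t)
  = 11 + (22 - 11) * e^(-0.008*123)
  = 11 + 11 * e^(-0.984)
  = 11 + 11 * 0.37381
  = 11 + 4.1119
  = 15.11%


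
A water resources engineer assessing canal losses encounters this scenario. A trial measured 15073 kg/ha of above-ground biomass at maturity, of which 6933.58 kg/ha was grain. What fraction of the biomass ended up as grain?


HI = grain_yield / biomass
   = 6933.58 / 15073
   = 0.46


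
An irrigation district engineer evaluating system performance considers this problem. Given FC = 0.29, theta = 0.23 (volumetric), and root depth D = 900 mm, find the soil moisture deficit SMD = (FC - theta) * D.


SMD = (FC - theta) * D
    = (0.29 - 0.23) * 900
    = 0.060 * 900
    = 54 mm


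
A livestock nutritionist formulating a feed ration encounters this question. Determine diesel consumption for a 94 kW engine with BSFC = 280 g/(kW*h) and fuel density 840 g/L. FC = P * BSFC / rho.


FC = P * BSFC / rho_fuel
   = 94 * 280 / 840
   = 26320 / 840
   = 31.33 L/h


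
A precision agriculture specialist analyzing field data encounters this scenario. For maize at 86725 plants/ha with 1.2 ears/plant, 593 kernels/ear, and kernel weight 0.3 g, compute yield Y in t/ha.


Y = density * ears * kernels * kw
  = 86725 * 1.2 * 593 * 0.3 g/ha
  = 18514053 g/ha
  = 18514.05 kg/ha = 18.51 t/ha


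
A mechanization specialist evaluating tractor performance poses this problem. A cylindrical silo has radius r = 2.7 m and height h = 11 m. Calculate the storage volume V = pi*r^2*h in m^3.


V = pi * r^2 * h
  = pi * 2.7^2 * 11
  = pi * 7.29 * 11
  = 251.92 m^3


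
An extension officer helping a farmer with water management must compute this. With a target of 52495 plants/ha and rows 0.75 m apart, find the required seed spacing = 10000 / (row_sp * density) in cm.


spacing = 10000 / (row_sp * density)
        = 10000 / (0.75 * 52495)
        = 10000 / 39371.25
        = 0.25399 m = 25.40 cm


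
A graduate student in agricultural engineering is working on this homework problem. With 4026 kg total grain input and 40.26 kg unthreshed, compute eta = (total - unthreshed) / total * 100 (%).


eta = (total - unthreshed) / total * 100
    = (4026 - 40.26) / 4026 * 100
    = 3985.74 / 4026 * 100
    = 99%


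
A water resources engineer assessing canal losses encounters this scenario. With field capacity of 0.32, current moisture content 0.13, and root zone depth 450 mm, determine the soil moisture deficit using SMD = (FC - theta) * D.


SMD = (FC - theta) * D
    = (0.32 - 0.13) * 450
    = 0.190 * 450
    = 85.50 mm


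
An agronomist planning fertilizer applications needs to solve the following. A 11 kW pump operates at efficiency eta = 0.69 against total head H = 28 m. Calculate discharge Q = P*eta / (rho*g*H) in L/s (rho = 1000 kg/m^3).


Q = (P * 1000 * eta) / (rho * g * H)
  = (11 * 1000 * 0.69) / (1000 * 9.81 * 28)
  = 7590 / 274680
  = 0.02763 m^3/s = 27.63 L/s


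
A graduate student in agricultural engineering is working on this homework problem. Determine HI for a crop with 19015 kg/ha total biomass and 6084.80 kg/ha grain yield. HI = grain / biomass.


HI = grain_yield / biomass
   = 6084.80 / 19015
   = 0.32


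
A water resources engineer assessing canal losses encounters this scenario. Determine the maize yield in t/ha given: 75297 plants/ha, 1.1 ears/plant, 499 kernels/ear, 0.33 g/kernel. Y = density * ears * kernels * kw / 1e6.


Y = density * ears * kernels * kw
  = 75297 * 1.1 * 499 * 0.33 g/ha
  = 13639072.69 g/ha
  = 13639.07 kg/ha = 13.64 t/ha


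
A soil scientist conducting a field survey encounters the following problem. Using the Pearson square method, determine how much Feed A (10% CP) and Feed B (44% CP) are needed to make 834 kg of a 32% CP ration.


parts_A = CP_b - target = 44 - 32 = 12
parts_B = target - CP_a = 32 - 10 = 22
total_parts = 12 + 22 = 34
Feed A = 834 * 12 / 34 = 294.35 kg
Feed B = 834 * 22 / 34 = 539.65 kg

294.35 kg


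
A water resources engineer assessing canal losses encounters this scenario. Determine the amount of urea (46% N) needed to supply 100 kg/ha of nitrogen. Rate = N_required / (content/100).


Rate = N_required / (N_content / 100)
     = 100 / (46 / 100)
     = 100 / 0.46
     = 217.39 kg/ha


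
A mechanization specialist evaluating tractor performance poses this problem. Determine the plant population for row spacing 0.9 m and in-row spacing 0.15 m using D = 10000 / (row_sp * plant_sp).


D = 10000 / (row_sp * plant_sp)
  = 10000 / (0.9 * 0.15)
  = 10000 / 0.1350
  = 74074.07 plants/ha


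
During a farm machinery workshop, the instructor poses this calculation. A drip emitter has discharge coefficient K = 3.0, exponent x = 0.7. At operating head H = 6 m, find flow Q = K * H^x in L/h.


Q = K * H^x
  = 3.0 * 6^0.7
  = 3.0 * 3.5051
  = 10.52 L/h


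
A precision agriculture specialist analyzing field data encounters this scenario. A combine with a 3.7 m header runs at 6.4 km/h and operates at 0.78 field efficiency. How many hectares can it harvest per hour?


C = w * v * eta_f / 10
  = 3.7 * 6.4 * 0.78 / 10
  = 18.47 / 10
  = 1.85 ha/h


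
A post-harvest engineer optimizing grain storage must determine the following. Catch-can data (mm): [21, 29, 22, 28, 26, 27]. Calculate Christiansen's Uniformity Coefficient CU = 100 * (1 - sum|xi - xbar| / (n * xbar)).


xbar = 153 / 6 = 25.500
sum|xi - xbar| = 16
CU = 100 * (1 - 16 / (6 * 25.500))
   = 100 * (1 - 0.1046)
   = 89.54%


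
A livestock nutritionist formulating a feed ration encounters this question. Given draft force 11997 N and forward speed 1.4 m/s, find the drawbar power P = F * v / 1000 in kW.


P = F * v / 1000
  = 11997 * 1.4 / 1000
  = 16795.80 / 1000
  = 16.80 kW


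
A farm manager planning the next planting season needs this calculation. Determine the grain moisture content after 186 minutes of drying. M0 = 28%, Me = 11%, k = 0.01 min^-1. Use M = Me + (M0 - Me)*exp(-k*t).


M = Me + (M0 - Me) * e^(-k*t)
  = 11 + (28 - 11) * e^(-0.01*186)
  = 11 + 17 * e^(-1.860)
  = 11 + 17 * 0.15567
  = 11 + 2.6464
  = 13.65%


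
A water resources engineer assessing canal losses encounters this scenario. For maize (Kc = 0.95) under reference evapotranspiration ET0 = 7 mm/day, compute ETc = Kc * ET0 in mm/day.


ETc = Kc * ET0
    = 0.95 * 7
    = 6.65 mm/day


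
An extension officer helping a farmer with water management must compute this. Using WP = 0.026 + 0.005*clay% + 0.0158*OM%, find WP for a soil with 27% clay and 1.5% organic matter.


WP = 0.026 + 0.005*27 + 0.0158*1.5
   = 0.026 + 0.1350 + 0.0237
   = 0.1847


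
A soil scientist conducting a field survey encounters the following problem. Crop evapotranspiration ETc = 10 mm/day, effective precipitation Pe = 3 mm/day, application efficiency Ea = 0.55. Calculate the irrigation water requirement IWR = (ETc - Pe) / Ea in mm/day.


IWR = (ETc - Pe) / Ea
    = (10 - 3) / 0.55
    = 7 / 0.55
    = 12.73 mm/day


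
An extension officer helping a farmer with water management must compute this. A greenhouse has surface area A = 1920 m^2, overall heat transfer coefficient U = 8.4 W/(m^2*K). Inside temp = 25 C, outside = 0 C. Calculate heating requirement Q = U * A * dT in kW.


dT = 25 - (0) = 25 K
Q = U * A * dT
  = 8.4 * 1920 * 25
  = 403200 W = 403.20 kW


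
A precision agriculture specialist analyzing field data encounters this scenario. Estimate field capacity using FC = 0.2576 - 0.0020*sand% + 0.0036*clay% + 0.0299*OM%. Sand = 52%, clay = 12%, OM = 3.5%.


FC = 0.2576 - 0.0020*52 + 0.0036*12 + 0.0299*3.5
   = 0.2576 - 0.1040 + 0.0432 + 0.1047
   = 0.3015


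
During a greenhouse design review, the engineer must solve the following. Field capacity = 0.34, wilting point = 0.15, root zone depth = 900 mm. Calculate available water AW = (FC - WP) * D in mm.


AW = (FC - WP) * D
   = (0.34 - 0.15) * 900
   = 0.19 * 900
   = 171 mm


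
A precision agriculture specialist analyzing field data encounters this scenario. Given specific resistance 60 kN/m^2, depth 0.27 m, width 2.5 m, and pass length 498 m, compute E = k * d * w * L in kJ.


E = k * d * w * L
  = 60 * 0.27 * 2.5 * 498
  = 20169 kJ


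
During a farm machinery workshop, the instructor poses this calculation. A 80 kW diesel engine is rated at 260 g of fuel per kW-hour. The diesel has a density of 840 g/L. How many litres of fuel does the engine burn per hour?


FC = P * BSFC / rho_fuel
   = 80 * 260 / 840
   = 20800 / 840
   = 24.76 L/h


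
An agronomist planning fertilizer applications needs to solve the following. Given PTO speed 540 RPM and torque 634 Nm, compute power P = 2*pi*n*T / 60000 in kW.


P = 2*pi*n*T / 60000
  = 2*pi * 540 * 634 / 60000
  = 2151111.32 / 60000
  = 35.85 kW


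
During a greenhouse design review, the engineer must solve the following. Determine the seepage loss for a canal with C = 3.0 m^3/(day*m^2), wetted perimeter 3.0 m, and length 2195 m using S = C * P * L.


S = C * P * L
  = 3.0 * 3.0 * 2195
  = 19755 m^3/day


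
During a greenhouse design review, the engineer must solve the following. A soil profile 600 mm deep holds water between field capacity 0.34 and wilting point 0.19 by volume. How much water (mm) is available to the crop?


AW = (FC - WP) * D
   = (0.34 - 0.19) * 600
   = 0.15 * 600
   = 90 mm


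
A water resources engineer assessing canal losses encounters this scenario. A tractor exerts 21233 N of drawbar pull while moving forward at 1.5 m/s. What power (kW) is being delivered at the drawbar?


P = F * v / 1000
  = 21233 * 1.5 / 1000
  = 31849.50 / 1000
  = 31.85 kW


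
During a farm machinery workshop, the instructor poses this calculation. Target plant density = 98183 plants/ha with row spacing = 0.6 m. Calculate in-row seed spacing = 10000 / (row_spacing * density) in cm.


spacing = 10000 / (row_sp * density)
        = 10000 / (0.6 * 98183)
        = 10000 / 58909.80
        = 0.16975 m = 16.98 cm


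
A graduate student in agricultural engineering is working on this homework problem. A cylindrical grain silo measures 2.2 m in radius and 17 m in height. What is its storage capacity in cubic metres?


V = pi * r^2 * h
  = pi * 2.2^2 * 17
  = pi * 4.84 * 17
  = 258.49 m^3


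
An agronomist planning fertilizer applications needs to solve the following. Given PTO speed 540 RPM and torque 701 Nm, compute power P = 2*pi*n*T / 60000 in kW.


P = 2*pi*n*T / 60000
  = 2*pi * 540 * 701 / 60000
  = 2378436.97 / 60000
  = 39.64 kW


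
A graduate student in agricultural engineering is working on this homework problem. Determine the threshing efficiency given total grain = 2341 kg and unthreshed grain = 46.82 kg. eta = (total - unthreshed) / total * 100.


eta = (total - unthreshed) / total * 100
    = (2341 - 46.82) / 2341 * 100
    = 2294.18 / 2341 * 100
    = 98%


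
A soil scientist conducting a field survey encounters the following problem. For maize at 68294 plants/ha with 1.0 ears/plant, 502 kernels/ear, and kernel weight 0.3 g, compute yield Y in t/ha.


Y = density * ears * kernels * kw
  = 68294 * 1.0 * 502 * 0.3 g/ha
  = 10285076.40 g/ha
  = 10285.08 kg/ha = 10.29 t/ha


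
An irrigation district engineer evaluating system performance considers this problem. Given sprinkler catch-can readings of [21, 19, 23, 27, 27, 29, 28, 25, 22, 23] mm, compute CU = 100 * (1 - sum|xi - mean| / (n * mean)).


xbar = 244 / 10 = 24.400
sum|xi - xbar| = 28
CU = 100 * (1 - 28 / (10 * 24.400))
   = 100 * (1 - 0.1148)
   = 88.52%


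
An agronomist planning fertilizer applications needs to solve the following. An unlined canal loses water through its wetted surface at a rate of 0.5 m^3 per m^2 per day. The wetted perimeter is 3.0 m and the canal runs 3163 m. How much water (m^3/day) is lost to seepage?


S = C * P * L
  = 0.5 * 3.0 * 3163
  = 4744.50 m^3/day


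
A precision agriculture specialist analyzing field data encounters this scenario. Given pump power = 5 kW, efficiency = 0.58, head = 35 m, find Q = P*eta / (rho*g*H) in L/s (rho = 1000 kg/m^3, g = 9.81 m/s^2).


Q = (P * 1000 * eta) / (rho * g * H)
  = (5 * 1000 * 0.58) / (1000 * 9.81 * 35)
  = 2900 / 343350
  = 0.00845 m^3/s = 8.45 L/s


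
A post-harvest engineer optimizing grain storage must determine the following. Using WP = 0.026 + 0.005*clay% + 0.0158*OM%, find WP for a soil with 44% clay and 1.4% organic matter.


WP = 0.026 + 0.005*44 + 0.0158*1.4
   = 0.026 + 0.2200 + 0.0221
   = 0.2681


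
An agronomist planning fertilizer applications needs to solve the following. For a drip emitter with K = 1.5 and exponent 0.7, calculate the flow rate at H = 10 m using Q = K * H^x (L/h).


Q = K * H^x
  = 1.5 * 10^0.7
  = 1.5 * 5.0119
  = 7.52 L/h


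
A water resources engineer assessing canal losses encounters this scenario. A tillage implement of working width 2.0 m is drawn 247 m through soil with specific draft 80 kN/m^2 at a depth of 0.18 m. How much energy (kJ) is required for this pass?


E = k * d * w * L
  = 80 * 0.18 * 2.0 * 247
  = 7113.60 kJ


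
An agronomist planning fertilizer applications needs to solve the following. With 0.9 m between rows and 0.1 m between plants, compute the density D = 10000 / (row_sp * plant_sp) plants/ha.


D = 10000 / (row_sp * plant_sp)
  = 10000 / (0.9 * 0.1)
  = 10000 / 0.0900
  = 111111.11 plants/ha


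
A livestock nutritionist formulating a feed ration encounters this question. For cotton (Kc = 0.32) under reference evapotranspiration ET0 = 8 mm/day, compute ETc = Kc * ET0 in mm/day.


ETc = Kc * ET0
    = 0.32 * 8
    = 2.56 mm/day


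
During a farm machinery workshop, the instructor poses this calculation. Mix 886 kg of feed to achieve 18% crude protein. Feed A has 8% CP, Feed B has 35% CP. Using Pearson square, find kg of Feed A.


parts_A = CP_b - target = 35 - 18 = 17
parts_B = target - CP_a = 18 - 8 = 10
total_parts = 17 + 10 = 27
Feed A = 886 * 17 / 27 = 557.85 kg
Feed B = 886 * 10 / 27 = 328.15 kg

557.85 kg


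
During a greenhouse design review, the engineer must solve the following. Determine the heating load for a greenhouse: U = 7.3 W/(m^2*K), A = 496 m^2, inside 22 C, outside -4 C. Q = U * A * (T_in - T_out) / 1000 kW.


dT = 22 - (-4) = 26 K
Q = U * A * dT
  = 7.3 * 496 * 26
  = 94140.80 W = 94.14 kW


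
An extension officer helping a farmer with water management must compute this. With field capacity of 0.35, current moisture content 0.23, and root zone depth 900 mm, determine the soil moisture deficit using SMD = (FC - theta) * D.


SMD = (FC - theta) * D
    = (0.35 - 0.23) * 900
    = 0.120 * 900
    = 108 mm


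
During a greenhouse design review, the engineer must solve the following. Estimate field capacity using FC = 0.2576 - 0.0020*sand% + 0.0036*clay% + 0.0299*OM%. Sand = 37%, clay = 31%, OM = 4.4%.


FC = 0.2576 - 0.0020*37 + 0.0036*31 + 0.0299*4.4
   = 0.2576 - 0.0740 + 0.1116 + 0.1316
   = 0.4268


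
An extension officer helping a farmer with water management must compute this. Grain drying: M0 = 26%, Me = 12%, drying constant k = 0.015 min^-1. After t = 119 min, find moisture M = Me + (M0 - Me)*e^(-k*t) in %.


M = Me + (M0 - Me) * e^(-k*t)
  = 12 + (26 - 12) * e^(-0.015*119)
  = 12 + 14 * e^(-1.785)
  = 12 + 14 * 0.16780
  = 12 + 2.3492
  = 14.35%


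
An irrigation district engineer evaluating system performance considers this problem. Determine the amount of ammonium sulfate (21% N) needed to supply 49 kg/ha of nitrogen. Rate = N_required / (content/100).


Rate = N_required / (N_content / 100)
     = 49 / (21 / 100)
     = 49 / 0.21
     = 233.33 kg/ha


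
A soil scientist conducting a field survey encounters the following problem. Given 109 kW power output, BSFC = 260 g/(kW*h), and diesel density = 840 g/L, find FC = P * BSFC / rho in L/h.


FC = P * BSFC / rho_fuel
   = 109 * 260 / 840
   = 28340 / 840
   = 33.74 L/h


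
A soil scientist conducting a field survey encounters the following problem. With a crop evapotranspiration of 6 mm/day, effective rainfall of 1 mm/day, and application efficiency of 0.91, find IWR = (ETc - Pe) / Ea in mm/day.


IWR = (ETc - Pe) / Ea
    = (6 - 1) / 0.91
    = 5 / 0.91
    = 5.49 mm/day


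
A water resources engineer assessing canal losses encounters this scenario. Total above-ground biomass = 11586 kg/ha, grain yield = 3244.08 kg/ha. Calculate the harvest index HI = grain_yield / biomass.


HI = grain_yield / biomass
   = 3244.08 / 11586
   = 0.28


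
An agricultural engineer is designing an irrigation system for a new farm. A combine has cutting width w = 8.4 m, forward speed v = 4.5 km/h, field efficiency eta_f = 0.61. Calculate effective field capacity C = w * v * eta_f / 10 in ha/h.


C = w * v * eta_f / 10
  = 8.4 * 4.5 * 0.61 / 10
  = 23.06 / 10
  = 2.31 ha/h


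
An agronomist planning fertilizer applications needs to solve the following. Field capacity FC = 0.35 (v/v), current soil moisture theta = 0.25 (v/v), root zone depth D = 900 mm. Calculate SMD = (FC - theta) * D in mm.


SMD = (FC - theta) * D
    = (0.35 - 0.25) * 900
    = 0.100 * 900
    = 90 mm


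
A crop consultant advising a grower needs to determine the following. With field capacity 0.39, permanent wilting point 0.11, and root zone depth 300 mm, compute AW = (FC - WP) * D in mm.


AW = (FC - WP) * D
   = (0.39 - 0.11) * 300
   = 0.28 * 300
   = 84 mm


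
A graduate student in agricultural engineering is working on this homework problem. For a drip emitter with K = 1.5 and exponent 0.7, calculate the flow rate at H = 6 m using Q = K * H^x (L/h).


Q = K * H^x
  = 1.5 * 6^0.7
  = 1.5 * 3.5051
  = 5.26 L/h


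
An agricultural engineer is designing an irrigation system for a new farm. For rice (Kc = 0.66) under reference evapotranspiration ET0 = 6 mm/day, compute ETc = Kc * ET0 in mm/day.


ETc = Kc * ET0
    = 0.66 * 6
    = 3.96 mm/day


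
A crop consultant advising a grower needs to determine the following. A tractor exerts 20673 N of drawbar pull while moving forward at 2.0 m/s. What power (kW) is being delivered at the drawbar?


P = F * v / 1000
  = 20673 * 2.0 / 1000
  = 41346 / 1000
  = 41.35 kW


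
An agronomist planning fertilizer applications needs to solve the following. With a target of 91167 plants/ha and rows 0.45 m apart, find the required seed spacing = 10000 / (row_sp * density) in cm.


spacing = 10000 / (row_sp * density)
        = 10000 / (0.45 * 91167)
        = 10000 / 41025.15
        = 0.24375 m = 24.38 cm


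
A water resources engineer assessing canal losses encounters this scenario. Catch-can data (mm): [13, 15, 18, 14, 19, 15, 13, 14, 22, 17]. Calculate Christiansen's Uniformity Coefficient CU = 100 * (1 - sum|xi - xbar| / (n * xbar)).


xbar = 160 / 10 = 16
sum|xi - xbar| = 24
CU = 100 * (1 - 24 / (10 * 16))
   = 100 * (1 - 0.1500)
   = 85%


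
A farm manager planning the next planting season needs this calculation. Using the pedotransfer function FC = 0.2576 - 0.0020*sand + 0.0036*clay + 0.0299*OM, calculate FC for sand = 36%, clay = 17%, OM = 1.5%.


FC = 0.2576 - 0.0020*36 + 0.0036*17 + 0.0299*1.5
   = 0.2576 - 0.0720 + 0.0612 + 0.0449
   = 0.2917


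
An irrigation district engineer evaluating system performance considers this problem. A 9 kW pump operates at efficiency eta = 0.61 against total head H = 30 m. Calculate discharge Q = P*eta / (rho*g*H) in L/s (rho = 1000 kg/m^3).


Q = (P * 1000 * eta) / (rho * g * H)
  = (9 * 1000 * 0.61) / (1000 * 9.81 * 30)
  = 5490 / 294300
  = 0.01865 m^3/s = 18.65 L/s


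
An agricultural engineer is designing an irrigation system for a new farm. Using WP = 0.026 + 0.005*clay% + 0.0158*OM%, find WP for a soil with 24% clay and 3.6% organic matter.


WP = 0.026 + 0.005*24 + 0.0158*3.6
   = 0.026 + 0.1200 + 0.0569
   = 0.2029


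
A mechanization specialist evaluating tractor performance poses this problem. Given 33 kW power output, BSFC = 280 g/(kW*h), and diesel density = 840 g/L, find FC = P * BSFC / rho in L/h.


FC = P * BSFC / rho_fuel
   = 33 * 280 / 840
   = 9240 / 840
   = 11 L/h


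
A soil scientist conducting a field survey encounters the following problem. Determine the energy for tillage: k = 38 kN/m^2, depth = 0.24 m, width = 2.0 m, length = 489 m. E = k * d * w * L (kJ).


E = k * d * w * L
  = 38 * 0.24 * 2.0 * 489
  = 8919.36 kJ


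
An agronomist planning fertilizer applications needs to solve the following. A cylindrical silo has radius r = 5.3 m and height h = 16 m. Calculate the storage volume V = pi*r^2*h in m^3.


V = pi * r^2 * h
  = pi * 5.3^2 * 16
  = pi * 28.09 * 16
  = 1411.96 m^3


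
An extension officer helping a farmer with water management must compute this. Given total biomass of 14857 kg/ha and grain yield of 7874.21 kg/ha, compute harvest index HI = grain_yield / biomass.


HI = grain_yield / biomass
   = 7874.21 / 14857
   = 0.53


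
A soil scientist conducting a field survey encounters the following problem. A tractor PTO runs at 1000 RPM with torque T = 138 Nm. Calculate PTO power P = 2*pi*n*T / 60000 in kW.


P = 2*pi*n*T / 60000
  = 2*pi * 1000 * 138 / 60000
  = 867079.57 / 60000
  = 14.45 kW


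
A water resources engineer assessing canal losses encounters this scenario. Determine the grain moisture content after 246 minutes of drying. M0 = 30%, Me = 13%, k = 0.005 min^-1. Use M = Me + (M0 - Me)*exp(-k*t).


M = Me + (M0 - Me) * e^(-k*t)
  = 13 + (30 - 13) * e^(-0.005*246)
  = 13 + 17 * e^(-1.230)
  = 13 + 17 * 0.29229
  = 13 + 4.9690
  = 17.97%


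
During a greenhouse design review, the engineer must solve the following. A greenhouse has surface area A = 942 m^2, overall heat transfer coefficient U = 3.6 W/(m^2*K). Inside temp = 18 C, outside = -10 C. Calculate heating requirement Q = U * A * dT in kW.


dT = 18 - (-10) = 28 K
Q = U * A * dT
  = 3.6 * 942 * 28
  = 94953.60 W = 94.95 kW


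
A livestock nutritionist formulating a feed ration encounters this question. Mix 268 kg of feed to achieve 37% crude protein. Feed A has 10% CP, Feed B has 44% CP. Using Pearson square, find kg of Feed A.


parts_A = CP_b - target = 44 - 37 = 7
parts_B = target - CP_a = 37 - 10 = 27
total_parts = 7 + 27 = 34
Feed A = 268 * 7 / 34 = 55.18 kg
Feed B = 268 * 27 / 34 = 212.82 kg

55.18 kg


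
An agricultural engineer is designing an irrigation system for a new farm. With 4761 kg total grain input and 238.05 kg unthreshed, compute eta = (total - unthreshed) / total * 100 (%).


eta = (total - unthreshed) / total * 100
    = (4761 - 238.05) / 4761 * 100
    = 4522.95 / 4761 * 100
    = 95%


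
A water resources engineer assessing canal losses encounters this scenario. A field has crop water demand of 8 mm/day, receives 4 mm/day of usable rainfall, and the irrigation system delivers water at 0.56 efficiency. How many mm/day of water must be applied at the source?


IWR = (ETc - Pe) / Ea
    = (8 - 4) / 0.56
    = 4 / 0.56
    = 7.14 mm/day


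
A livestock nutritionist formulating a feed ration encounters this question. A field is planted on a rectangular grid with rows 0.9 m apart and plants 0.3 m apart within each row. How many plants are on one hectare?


D = 10000 / (row_sp * plant_sp)
  = 10000 / (0.9 * 0.3)
  = 10000 / 0.2700
  = 37037.04 plants/ha


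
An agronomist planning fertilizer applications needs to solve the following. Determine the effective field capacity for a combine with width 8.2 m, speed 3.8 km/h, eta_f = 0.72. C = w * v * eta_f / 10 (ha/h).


C = w * v * eta_f / 10
  = 8.2 * 3.8 * 0.72 / 10
  = 22.44 / 10
  = 2.24 ha/h


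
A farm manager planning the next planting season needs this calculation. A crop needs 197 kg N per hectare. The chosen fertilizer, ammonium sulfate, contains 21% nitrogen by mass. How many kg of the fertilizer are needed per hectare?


Rate = N_required / (N_content / 100)
     = 197 / (21 / 100)
     = 197 / 0.21
     = 938.10 kg/ha


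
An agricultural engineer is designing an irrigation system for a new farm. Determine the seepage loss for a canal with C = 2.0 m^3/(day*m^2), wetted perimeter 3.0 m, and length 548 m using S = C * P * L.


S = C * P * L
  = 2.0 * 3.0 * 548
  = 3288 m^3/day


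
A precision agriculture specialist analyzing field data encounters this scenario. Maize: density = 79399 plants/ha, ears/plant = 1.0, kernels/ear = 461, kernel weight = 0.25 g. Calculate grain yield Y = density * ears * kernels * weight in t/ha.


Y = density * ears * kernels * kw
  = 79399 * 1.0 * 461 * 0.25 g/ha
  = 9150734.75 g/ha
  = 9150.73 kg/ha = 9.15 t/ha


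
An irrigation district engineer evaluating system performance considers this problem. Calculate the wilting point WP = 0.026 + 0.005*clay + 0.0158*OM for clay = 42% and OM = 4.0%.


WP = 0.026 + 0.005*42 + 0.0158*4.0
   = 0.026 + 0.2100 + 0.0632
   = 0.2992


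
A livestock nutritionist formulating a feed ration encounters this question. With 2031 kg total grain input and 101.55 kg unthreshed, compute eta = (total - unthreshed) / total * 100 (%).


eta = (total - unthreshed) / total * 100
    = (2031 - 101.55) / 2031 * 100
    = 1929.45 / 2031 * 100
    = 95%


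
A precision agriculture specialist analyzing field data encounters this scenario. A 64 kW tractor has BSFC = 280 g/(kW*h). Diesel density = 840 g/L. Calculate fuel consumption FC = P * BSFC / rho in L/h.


FC = P * BSFC / rho_fuel
   = 64 * 280 / 840
   = 17920 / 840
   = 21.33 L/h


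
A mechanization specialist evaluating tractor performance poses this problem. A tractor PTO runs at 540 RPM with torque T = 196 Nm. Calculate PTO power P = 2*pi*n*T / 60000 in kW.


P = 2*pi*n*T / 60000
  = 2*pi * 540 * 196 / 60000
  = 665012.33 / 60000
  = 11.08 kW


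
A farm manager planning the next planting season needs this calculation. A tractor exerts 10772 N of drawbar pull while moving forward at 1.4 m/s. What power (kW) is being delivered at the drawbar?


P = F * v / 1000
  = 10772 * 1.4 / 1000
  = 15080.80 / 1000
  = 15.08 kW


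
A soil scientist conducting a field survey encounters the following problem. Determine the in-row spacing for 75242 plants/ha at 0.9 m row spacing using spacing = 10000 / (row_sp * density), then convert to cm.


spacing = 10000 / (row_sp * density)
        = 10000 / (0.9 * 75242)
        = 10000 / 67717.80
        = 0.14767 m = 14.77 cm


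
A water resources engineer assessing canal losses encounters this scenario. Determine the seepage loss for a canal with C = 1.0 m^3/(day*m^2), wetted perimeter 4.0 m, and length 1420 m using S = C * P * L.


S = C * P * L
  = 1.0 * 4.0 * 1420
  = 5680 m^3/day


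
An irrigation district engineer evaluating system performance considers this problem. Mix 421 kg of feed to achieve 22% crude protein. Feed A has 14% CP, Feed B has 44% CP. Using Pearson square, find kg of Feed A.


parts_A = CP_b - target = 44 - 22 = 22
parts_B = target - CP_a = 22 - 14 = 8
total_parts = 22 + 8 = 30
Feed A = 421 * 22 / 30 = 308.73 kg
Feed B = 421 * 8 / 30 = 112.27 kg

308.73 kg


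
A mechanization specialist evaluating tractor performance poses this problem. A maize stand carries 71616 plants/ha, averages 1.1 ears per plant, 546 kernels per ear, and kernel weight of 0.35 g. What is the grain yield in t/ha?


Y = density * ears * kernels * kw
  = 71616 * 1.1 * 546 * 0.35 g/ha
  = 15054399.36 g/ha
  = 15054.40 kg/ha = 15.05 t/ha


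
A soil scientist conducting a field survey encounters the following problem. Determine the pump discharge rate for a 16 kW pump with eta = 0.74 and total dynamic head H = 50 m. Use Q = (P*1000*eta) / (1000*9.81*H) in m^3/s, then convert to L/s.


Q = (P * 1000 * eta) / (rho * g * H)
  = (16 * 1000 * 0.74) / (1000 * 9.81 * 50)
  = 11840 / 490500
  = 0.02414 m^3/s = 24.14 L/s


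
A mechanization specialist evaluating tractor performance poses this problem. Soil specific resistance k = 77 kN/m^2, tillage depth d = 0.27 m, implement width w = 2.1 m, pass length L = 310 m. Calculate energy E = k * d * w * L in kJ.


E = k * d * w * L
  = 77 * 0.27 * 2.1 * 310
  = 13534.29 kJ


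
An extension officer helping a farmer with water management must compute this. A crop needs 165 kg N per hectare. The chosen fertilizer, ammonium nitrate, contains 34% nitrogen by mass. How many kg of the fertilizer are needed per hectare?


Rate = N_required / (N_content / 100)
     = 165 / (34 / 100)
     = 165 / 0.34
     = 485.29 kg/ha


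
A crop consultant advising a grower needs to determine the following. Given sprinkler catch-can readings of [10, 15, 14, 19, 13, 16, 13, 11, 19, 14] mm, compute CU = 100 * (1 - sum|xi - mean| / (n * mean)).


xbar = 144 / 10 = 14.400
sum|xi - xbar| = 22.800
CU = 100 * (1 - 22.800 / (10 * 14.400))
   = 100 * (1 - 0.1583)
   = 84.17%


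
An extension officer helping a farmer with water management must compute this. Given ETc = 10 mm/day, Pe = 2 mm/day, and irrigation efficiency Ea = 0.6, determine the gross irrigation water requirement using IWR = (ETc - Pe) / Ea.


IWR = (ETc - Pe) / Ea
    = (10 - 2) / 0.6
    = 8 / 0.6
    = 13.33 mm/day


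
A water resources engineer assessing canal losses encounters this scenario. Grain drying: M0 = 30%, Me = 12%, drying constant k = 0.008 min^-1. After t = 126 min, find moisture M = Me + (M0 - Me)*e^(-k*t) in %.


M = Me + (M0 - Me) * e^(-k*t)
  = 12 + (30 - 12) * e^(-0.008*126)
  = 12 + 18 * e^(-1.008)
  = 12 + 18 * 0.36495
  = 12 + 6.5691
  = 18.57%


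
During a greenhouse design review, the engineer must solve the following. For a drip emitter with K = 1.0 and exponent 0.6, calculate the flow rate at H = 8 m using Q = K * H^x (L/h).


Q = K * H^x
  = 1.0 * 8^0.6
  = 1.0 * 3.4822
  = 3.48 L/h


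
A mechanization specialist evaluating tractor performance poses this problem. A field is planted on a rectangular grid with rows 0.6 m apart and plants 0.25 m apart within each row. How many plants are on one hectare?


D = 10000 / (row_sp * plant_sp)
  = 10000 / (0.6 * 0.25)
  = 10000 / 0.1500
  = 66666.67 plants/ha


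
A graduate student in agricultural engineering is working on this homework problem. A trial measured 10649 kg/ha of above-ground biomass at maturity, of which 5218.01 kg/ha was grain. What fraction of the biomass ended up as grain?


HI = grain_yield / biomass
   = 5218.01 / 10649
   = 0.49


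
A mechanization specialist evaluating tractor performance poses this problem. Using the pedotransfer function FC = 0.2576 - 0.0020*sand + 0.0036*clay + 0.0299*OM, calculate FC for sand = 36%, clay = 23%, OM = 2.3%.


FC = 0.2576 - 0.0020*36 + 0.0036*23 + 0.0299*2.3
   = 0.2576 - 0.0720 + 0.0828 + 0.0688
   = 0.3372


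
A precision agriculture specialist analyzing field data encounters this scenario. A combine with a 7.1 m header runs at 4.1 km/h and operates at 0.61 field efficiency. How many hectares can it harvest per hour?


C = w * v * eta_f / 10
  = 7.1 * 4.1 * 0.61 / 10
  = 17.76 / 10
  = 1.78 ha/h


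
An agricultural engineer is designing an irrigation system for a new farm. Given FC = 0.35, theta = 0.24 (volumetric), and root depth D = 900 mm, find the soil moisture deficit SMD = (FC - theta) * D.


SMD = (FC - theta) * D
    = (0.35 - 0.24) * 900
    = 0.110 * 900
    = 99 mm


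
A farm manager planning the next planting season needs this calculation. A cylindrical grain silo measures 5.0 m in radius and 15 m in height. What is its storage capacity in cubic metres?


V = pi * r^2 * h
  = pi * 5.0^2 * 15
  = pi * 25 * 15
  = 1178.10 m^3


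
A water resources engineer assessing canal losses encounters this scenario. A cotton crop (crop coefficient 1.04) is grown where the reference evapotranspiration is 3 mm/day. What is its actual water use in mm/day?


ETc = Kc * ET0
    = 1.04 * 3
    = 3.12 mm/day


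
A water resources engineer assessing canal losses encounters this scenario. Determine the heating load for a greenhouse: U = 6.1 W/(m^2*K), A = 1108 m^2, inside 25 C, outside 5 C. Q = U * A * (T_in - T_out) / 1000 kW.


dT = 25 - (5) = 20 K
Q = U * A * dT
  = 6.1 * 1108 * 20
  = 135176 W = 135.18 kW


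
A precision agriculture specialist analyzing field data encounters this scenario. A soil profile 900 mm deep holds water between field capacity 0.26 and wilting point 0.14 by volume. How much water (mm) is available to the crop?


AW = (FC - WP) * D
   = (0.26 - 0.14) * 900
   = 0.12 * 900
   = 108 mm


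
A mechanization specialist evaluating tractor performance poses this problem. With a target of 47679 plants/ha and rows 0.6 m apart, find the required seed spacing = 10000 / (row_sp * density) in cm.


spacing = 10000 / (row_sp * density)
        = 10000 / (0.6 * 47679)
        = 10000 / 28607.40
        = 0.34956 m = 34.96 cm


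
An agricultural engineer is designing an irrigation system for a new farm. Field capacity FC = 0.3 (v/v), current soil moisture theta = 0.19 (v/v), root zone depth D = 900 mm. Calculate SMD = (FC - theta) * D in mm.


SMD = (FC - theta) * D
    = (0.3 - 0.19) * 900
    = 0.110 * 900
    = 99 mm


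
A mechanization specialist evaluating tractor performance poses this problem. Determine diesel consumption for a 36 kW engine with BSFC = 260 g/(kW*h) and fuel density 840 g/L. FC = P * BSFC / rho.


FC = P * BSFC / rho_fuel
   = 36 * 260 / 840
   = 9360 / 840
   = 11.14 L/h


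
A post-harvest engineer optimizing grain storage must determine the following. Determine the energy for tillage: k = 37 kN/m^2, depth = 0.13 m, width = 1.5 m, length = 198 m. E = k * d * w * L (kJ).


E = k * d * w * L
  = 37 * 0.13 * 1.5 * 198
  = 1428.57 kJ


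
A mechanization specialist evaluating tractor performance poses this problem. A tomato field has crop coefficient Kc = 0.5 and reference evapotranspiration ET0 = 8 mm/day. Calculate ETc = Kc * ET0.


ETc = Kc * ET0
    = 0.5 * 8
    = 4 mm/day


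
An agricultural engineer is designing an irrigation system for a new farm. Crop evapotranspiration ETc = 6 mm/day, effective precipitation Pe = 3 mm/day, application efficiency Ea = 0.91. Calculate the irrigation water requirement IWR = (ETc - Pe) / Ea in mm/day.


IWR = (ETc - Pe) / Ea
    = (6 - 3) / 0.91
    = 3 / 0.91
    = 3.30 mm/day


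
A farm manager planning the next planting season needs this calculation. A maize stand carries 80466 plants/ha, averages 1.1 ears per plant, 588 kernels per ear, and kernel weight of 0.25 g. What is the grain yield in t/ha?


Y = density * ears * kernels * kw
  = 80466 * 1.1 * 588 * 0.25 g/ha
  = 13011352.20 g/ha
  = 13011.35 kg/ha = 13.01 t/ha


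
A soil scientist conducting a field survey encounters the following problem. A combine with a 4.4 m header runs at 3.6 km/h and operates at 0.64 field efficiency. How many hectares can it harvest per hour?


C = w * v * eta_f / 10
  = 4.4 * 3.6 * 0.64 / 10
  = 10.14 / 10
  = 1.01 ha/h


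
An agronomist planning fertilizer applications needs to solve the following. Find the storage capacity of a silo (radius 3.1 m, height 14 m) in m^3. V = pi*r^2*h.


V = pi * r^2 * h
  = pi * 3.1^2 * 14
  = pi * 9.61 * 14
  = 422.67 m^3


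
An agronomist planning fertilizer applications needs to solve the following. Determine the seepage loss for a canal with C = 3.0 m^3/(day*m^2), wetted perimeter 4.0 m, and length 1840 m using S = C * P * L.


S = C * P * L
  = 3.0 * 4.0 * 1840
  = 22080 m^3/day


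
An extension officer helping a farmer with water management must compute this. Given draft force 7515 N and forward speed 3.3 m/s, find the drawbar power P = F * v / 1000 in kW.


P = F * v / 1000
  = 7515 * 3.3 / 1000
  = 24799.50 / 1000
  = 24.80 kW
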